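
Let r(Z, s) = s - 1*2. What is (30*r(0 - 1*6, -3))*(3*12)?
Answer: -5400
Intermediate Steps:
r(Z, s) = -2 + s (r(Z, s) = s - 2 = -2 + s)
(30*r(0 - 1*6, -3))*(3*12) = (30*(-2 - 3))*(3*12) = (30*(-5))*36 = -150*36 = -5400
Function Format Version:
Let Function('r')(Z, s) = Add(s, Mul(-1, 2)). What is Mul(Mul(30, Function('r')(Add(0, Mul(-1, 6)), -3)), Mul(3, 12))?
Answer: -5400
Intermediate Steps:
Function('r')(Z, s) = Add(-2, s) (Function('r')(Z, s) = Add(s, -2) = Add(-2, s))
Mul(Mul(30, Function('r')(Add(0, Mul(-1, 6)), -3)), Mul(3, 12)) = Mul(Mul(30, Add(-2, -3)), Mul(3, 12)) = Mul(Mul(30, -5), 36) = Mul(-150, 36) = -5400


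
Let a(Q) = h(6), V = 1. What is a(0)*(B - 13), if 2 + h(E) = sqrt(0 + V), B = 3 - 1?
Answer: 11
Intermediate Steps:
B = 2
h(E) = -1 (h(E) = -2 + sqrt(0 + 1) = -2 + sqrt(1) = -2 + 1 = -1)
a(Q) = -1
a(0)*(B - 13) = -(2 - 13) = -1*(-11) = 11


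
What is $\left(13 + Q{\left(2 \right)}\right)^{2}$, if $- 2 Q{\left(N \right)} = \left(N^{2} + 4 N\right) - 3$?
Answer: $\frac{289}{4} \approx 72.25$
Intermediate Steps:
$Q{\left(N \right)} = \frac{3}{2} - 2 N - \frac{N^{2}}{2}$ ($Q{\left(N \right)} = - \frac{\left(N^{2} + 4 N\right) - 3}{2} = - \frac{-3 + N^{2} + 4 N}{2} = \frac{3}{2} - 2 N - \frac{N^{2}}{2}$)
$\left(13 + Q{\left(2 \right)}\right)^{2} = \left(13 - \left(\frac{5}{2} + 2\right)\right)^{2} = \left(13 - \frac{9}{2}\right)^{2} = \left(\frac{17}{2}\right)^{2} = \frac{289}{4}$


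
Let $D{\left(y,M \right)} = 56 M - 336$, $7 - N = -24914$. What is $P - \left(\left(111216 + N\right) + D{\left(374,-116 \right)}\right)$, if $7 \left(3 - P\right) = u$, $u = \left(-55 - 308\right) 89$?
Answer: $- \frac{872807}{7} \approx -1.2469 \cdot 10^{5}$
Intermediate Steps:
$N = 24921$ ($N = 7 - -24914 = 7 + 24914 = 24921$)
$u = -32307$ ($u = \left(-363\right) 89 = -32307$)
$D{\left(y,M \right)} = -336 + 56 M$
$P = \frac{32328}{7}$ ($P = 3 - - \frac{32307}{7} = 3 + \frac{32307}{7} = \frac{32328}{7} \approx 4618.3$)
$P - \left(\left(111216 + N\right) + D{\left(374,-116 \right)}\right) = \frac{32328}{7} - \left(\left(111216 + 24921\right) + \left(-336 + 56 \left(-116\right)\right)\right) = \frac{32328}{7} - \left(136137 - 6832\right) = \frac{32328}{7} - 129305 = - \frac{872807}{7}$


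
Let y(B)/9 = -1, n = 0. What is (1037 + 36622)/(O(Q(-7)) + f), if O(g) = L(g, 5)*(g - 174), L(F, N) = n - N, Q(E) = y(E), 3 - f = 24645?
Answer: -12553/7909 ≈ -1.5872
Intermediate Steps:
f = -24642 (f = 3 - 1*24645 = 3 - 24645 = -24642)
y(B) = -9 (y(B) = 9*(-1) = -9)
Q(E) = -9
L(F, N) = -N (L(F, N) = 0 - N = -N)
O(g) = 870 - 5*g (O(g) = (-1*5)*(g - 174) = -5*(-174 + g) = 870 - 5*g)
(1037 + 36622)/(O(Q(-7)) + f) = (1037 + 36622)/((870 - 5*(-9)) - 24642) = 37659/((870 + 45) - 24642) = 37659/(915 - 24642) = 37659/(-23727) = 37659*(-1/23727) = -12553/7909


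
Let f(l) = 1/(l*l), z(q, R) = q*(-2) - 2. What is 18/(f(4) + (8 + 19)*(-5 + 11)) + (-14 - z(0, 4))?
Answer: -30828/2593 ≈ -11.889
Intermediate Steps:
z(q, R) = -2 - 2*q (z(q, R) = -2*q - 2 = -2 - 2*q)
f(l) = l⁻²
18/(f(4) + (8 + 19)*(-5 + 11)) + (-14 - z(0, 4)) = 18/(4⁻² + (8 + 19)*(-5 + 11)) + (-14 - (-2 - 2*0)) = 18/(1/16 + 27*6) + (-14 - (-2 + 0)) = 18/(1/16 + 162) + (-14 - 1*(-2)) = 18/(2593/16) + (-14 + 2) = 18*(16/2593) - 12 = 288/2593 - 12 = -30828/2593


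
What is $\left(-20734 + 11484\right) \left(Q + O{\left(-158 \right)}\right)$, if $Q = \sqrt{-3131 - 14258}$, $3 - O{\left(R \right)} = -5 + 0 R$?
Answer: $-74000 - 9250 i \sqrt{17389} \approx -74000.0 - 1.2198 \cdot 10^{6} i$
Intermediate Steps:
$O{\left(R \right)} = 8$ ($O{\left(R \right)} = 3 - \left(-5 + 0 R\right) = 3 - \left(-5 + 0\right) = 3 - -5 = 3 + 5 = 8$)
$Q = i \sqrt{17389}$ ($Q = \sqrt{-17389} = i \sqrt{17389} \approx 131.87 i$)
$\left(-20734 + 11484\right) \left(Q + O{\left(-158 \right)}\right) = \left(-20734 + 11484\right) \left(i \sqrt{17389} + 8\right) = - 9250 \left(8 + i \sqrt{17389}\right) = -74000 - 9250 i \sqrt{17389}$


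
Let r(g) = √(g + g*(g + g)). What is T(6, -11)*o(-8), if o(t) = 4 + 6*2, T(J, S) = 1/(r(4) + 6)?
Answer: 4/3 ≈ 1.3333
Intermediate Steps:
r(g) = √(g + 2*g²) (r(g) = √(g + g*(2*g)) = √(g + 2*g²))
T(J, S) = 1/12 (T(J, S) = 1/(√(4*(1 + 2*4)) + 6) = 1/(√(4*(1 + 8)) + 6) = 1/(√(4*9) + 6) = 1/(√36 + 6) = 1/(6 + 6) = 1/12)
o(t) = 16 (o(t) = 4 + 12 = 16)
T(6, -11)*o(-8) = (1/12)*16 = 4/3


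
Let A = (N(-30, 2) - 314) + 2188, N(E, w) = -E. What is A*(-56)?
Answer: -106624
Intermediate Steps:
A = 1904 (A = (-1*(-30) - 314) + 2188 = (30 - 314) + 2188 = -284 + 2188 = 1904)
A*(-56) = 1904*(-56) = -106624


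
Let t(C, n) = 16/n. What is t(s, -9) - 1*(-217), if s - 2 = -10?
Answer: 1937/9 ≈ 215.22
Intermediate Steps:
s = -8 (s = 2 - 10 = -8)
t(s, -9) - 1*(-217) = 16/(-9) - 1*(-217) = 16*(-1/9) + 217 = -16/9 + 217 = 1937/9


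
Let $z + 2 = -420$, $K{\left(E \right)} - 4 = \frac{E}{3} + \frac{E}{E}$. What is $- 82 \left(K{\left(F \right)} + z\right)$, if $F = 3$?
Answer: $34112$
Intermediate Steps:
$K{\left(E \right)} = 5 + \frac{E}{3}$ ($K{\left(E \right)} = 4 + \left(\frac{E}{3} + \frac{E}{E}\right) = 4 + \left(E \frac{1}{3} + 1\right) = 4 + \left(\frac{E}{3} + 1\right) = 4 + \left(1 + \frac{E}{3}\right) = 5 + \frac{E}{3}$)
$z = -422$ ($z = -2 - 420 = -422$)
$- 82 \left(K{\left(F \right)} + z\right) = - 82 \left(\left(5 + \frac{1}{3} \cdot 3\right) - 422\right) = - 82 \left(\left(5 + 1\right) - 422\right) = - 82 \left(6 - 422\right) = \left(-82\right) \left(-416\right) = 34112$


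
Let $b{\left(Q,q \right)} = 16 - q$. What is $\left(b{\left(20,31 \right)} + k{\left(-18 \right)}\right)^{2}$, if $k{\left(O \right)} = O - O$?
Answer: $225$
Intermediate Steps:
$k{\left(O \right)} = 0$
$\left(b{\left(20,31 \right)} + k{\left(-18 \right)}\right)^{2} = \left(\left(16 - 31\right) + 0\right)^{2} = \left(-15 + 0\right)^{2} = \left(-15\right)^{2} = 225$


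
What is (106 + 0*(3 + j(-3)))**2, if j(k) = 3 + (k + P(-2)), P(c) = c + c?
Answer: 11236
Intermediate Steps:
P(c) = 2*c
j(k) = -1 + k (j(k) = 3 + (k + 2*(-2)) = 3 + (k - 4) = 3 + (-4 + k) = -1 + k)
(106 + 0*(3 + j(-3)))**2 = (106 + 0*(3 + (-1 - 3)))**2 = (106 + 0*(3 - 4))**2 = (106 + 0*(-1))**2 = (106 + 0)**2 = 106**2 = 11236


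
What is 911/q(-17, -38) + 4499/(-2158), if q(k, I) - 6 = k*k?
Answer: 638733/636610 ≈ 1.0033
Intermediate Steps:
q(k, I) = 6 + k**2 (q(k, I) = 6 + k*k = 6 + k**2)
911/q(-17, -38) + 4499/(-2158) = 911/(6 + (-17)**2) + 4499/(-2158) = 911/(6 + 289) + 4499*(-1/2158) = 911/295 - 4499/2158 = 638733/636610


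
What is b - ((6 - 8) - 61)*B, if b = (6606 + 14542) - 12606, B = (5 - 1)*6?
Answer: 10054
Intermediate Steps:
B = 24 (B = 4*6 = 24)
b = 8542 (b = 21148 - 12606 = 8542)
b - ((6 - 8) - 61)*B = 8542 - ((6 - 8) - 61)*24 = 8542 - (-2 - 61)*24 = 8542 - (-63)*24 = 8542 - 1*(-1512) = 8542 + 1512 = 10054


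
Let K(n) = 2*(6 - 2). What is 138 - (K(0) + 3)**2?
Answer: 17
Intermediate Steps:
K(n) = 8 (K(n) = 2*4 = 8)
138 - (K(0) + 3)**2 = 138 - (8 + 3)**2 = 138 - 1*11**2 = 138 - 1*121 = 138 - 121 = 17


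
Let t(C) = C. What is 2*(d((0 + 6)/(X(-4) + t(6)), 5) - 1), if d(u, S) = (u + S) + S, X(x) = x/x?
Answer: 138/7 ≈ 19.714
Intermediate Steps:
X(x) = 1
d(u, S) = u + 2*S (d(u, S) = (S + u) + S = u + 2*S)
2*(d((0 + 6)/(X(-4) + t(6)), 5) - 1) = 2*(((0 + 6)/(1 + 6) + 2*5) - 1) = 2*((6/7 + 10) - 1) = 2*(76/7 - 1) = 2*(69/7) = 138/7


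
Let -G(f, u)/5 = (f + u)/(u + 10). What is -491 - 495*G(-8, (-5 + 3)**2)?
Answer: -8387/7 ≈ -1198.1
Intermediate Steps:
G(f, u) = -5*(f + u)/(10 + u) (G(f, u) = -5*(f + u)/(u + 10) = -5*(f + u)/(10 + u))
-491 - 495*G(-8, (-5 + 3)**2) = -491 - 2475*(-1*(-8) - (-5 + 3)**2)/(10 + (-5 + 3)**2) = -491 - 2475*(8 - 1*(-2)**2)/(10 + (-2)**2) = -491 - 2475*(8 - 1*4)/(10 + 4) = -491 - 2475*(8 - 4)/14 = -491 - 2475*4/14 = -491 - 495*10/7 = -491 - 4950/7 = -8387/7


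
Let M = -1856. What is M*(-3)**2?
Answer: -16704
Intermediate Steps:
M*(-3)**2 = -1856*(-3)**2 = -1856*9 = -16704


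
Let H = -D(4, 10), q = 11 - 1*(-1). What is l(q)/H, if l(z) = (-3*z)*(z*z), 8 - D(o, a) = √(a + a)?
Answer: 10368/11 + 2592*√5/11 ≈ 1469.4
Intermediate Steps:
q = 12 (q = 11 + 1 = 12)
D(o, a) = 8 - √2*√a (D(o, a) = 8 - √(a + a) = 8 - √(2*a) = 8 - √2*√a)
l(z) = -3*z³ (l(z) = (-3*z)*z² = -3*z³)
H = -8 + 2*√5 (H = -(8 - √2*√10) = -(8 - 2*√5) = -8 + 2*√5 ≈ -3.5279)
l(q)/H = (-3*12³)/(-8 + 2*√5) = (-3*1728)/(-8 + 2*√5) = -5184/(-8 + 2*√5)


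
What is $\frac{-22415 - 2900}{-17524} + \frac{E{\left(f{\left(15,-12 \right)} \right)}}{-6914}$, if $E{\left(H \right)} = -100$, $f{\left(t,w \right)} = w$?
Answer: $\frac{88390155}{60580468} \approx 1.4591$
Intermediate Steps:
$\frac{-22415 - 2900}{-17524} + \frac{E{\left(f{\left(15,-12 \right)} \right)}}{-6914} = \frac{-22415 - 2900}{-17524} - \frac{100}{-6914} = \left(-22415 - 2900\right) \left(- \frac{1}{17524}\right) - - \frac{50}{3457} = \left(-25315\right) \left(- \frac{1}{17524}\right) + \frac{50}{3457} = \frac{25315}{17524} + \frac{50}{3457} = \frac{88390155}{60580468}$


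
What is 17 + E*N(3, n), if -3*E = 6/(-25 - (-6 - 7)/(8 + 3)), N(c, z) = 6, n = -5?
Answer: 2293/131 ≈ 17.504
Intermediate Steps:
E = 11/131 (E = -2/(-25 - (-6 - 7)/(8 + 3)) = -2/(-25 - (-13)/11) = -2/(-25 - 1*(-13/11)) = -2/(-25 + 13/11) = -2/(-262/11) = -2*(-11)/262 = -1/3*(-33/131) = 11/131 ≈ 0.083969)
17 + E*N(3, n) = 17 + (11/131)*6 = 17 + 66/131 = 2293/131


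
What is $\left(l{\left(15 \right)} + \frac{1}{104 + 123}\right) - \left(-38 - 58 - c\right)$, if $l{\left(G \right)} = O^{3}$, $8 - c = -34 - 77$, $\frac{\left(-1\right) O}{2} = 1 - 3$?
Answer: $\frac{63334}{227} \approx 279.0$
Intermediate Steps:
$O = 4$ ($O = - 2 \left(1 - 3\right) = \left(-2\right) \left(-2\right) = 4$)
$c = 119$ ($c = 8 - \left(-34 - 77\right) = 8 - -111 = 8 + 111 = 119$)
$l{\left(G \right)} = 64$ ($l{\left(G \right)} = 4^{3} = 64$)
$\left(l{\left(15 \right)} + \frac{1}{104 + 123}\right) - \left(-38 - 58 - c\right) = \left(64 + \frac{1}{104 + 123}\right) + \left(119 - \left(-38 - 58\right)\right) = \left(64 + \frac{1}{227}\right) + \left(119 - \left(-38 - 58\right)\right) = \left(64 + \frac{1}{227}\right) + \left(119 - -96\right) = \frac{14529}{227} + \left(119 + 96\right) = \frac{14529}{227} + 215 = \frac{63334}{227}$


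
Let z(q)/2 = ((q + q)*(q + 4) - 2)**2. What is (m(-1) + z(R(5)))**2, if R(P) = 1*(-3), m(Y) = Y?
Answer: 16129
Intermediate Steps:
R(P) = -3
z(q) = 2*(-2 + 2*q*(4 + q))**2 (z(q) = 2*((q + q)*(q + 4) - 2)**2 = 2*((2*q)*(4 + q) - 2)**2 = 2*(2*q*(4 + q) - 2)**2 = 2*(-2 + 2*q*(4 + q))**2)
(m(-1) + z(R(5)))**2 = (-1 + 8*(-1 + (-3)**2 + 4*(-3))**2)**2 = (-1 + 8*(-1 + 9 - 12)**2)**2 = (-1 + 8*(-4)**2)**2 = (-1 + 8*16)**2 = (-1 + 128)**2 = 127**2 = 16129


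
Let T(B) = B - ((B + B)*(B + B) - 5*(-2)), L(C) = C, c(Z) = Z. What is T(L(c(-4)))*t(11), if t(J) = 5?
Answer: -390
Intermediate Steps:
T(B) = -10 + B - 4*B² (T(B) = B - ((2*B)*(2*B) + 10) = B - (4*B² + 10) = B - (10 + 4*B²) = B + (-10 - 4*B²) = -10 + B - 4*B²)
T(L(c(-4)))*t(11) = (-10 - 4 - 4*(-4)²)*5 = (-10 - 4 - 4*16)*5 = (-10 - 4 - 64)*5 = -78*5 = -390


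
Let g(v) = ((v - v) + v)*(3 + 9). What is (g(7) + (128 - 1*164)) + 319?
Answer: 367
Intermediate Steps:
g(v) = 12*v (g(v) = (0 + v)*12 = v*12 = 12*v)
(g(7) + (128 - 1*164)) + 319 = (12*7 + (128 - 1*164)) + 319 = (84 + (128 - 164)) + 319 = (84 - 36) + 319 = 48 + 319 = 367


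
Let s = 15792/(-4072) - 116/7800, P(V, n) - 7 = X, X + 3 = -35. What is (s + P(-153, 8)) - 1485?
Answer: -1508569861/992550 ≈ -1519.9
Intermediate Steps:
X = -38 (X = -3 - 35 = -38)
P(V, n) = -31 (P(V, n) = 7 - 38 = -31)
s = -3864061/992550 (s = 15792*(-1/4072) - 116*1/7800 = -1974/509 - 29/1950 = -3864061/992550 ≈ -3.8931)
(s + P(-153, 8)) - 1485 = (-3864061/992550 - 31) - 1485 = -34633111/992550 - 1485 = -1508569861/992550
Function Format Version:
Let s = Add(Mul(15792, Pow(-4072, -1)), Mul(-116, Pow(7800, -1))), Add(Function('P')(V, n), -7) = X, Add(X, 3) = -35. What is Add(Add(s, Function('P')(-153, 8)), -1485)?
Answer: Rational(-1508569861, 992550) ≈ -1519.9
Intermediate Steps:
X = -38 (X = Add(-3, -35) = -38)
Function('P')(V, n) = -31 (Function('P')(V, n) = Add(7, -38) = -31)
s = Rational(-3864061, 992550) (s = Add(Mul(15792, Rational(-1, 4072)), Mul(-116, Rational(1, 7800))) = Add(Rational(-1974, 509), Rational(-29, 1950)) = Rational(-3864061, 992550) ≈ -3.8931)
Add(Add(s, Function('P')(-153, 8)), -1485) = Add(Add(Rational(-3864061, 992550), -31), -1485) = Add(Rational(-34633111, 992550), -1485) = Rational(-1508569861, 992550)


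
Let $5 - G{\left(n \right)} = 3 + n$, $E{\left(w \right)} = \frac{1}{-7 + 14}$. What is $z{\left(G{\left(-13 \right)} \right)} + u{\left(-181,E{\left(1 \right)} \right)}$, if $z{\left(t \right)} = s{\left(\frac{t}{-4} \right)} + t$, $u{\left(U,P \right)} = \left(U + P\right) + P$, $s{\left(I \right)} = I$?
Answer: $- \frac{4745}{28} \approx -169.46$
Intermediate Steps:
$E{\left(w \right)} = \frac{1}{7}$
$G{\left(n \right)} = 2 - n$ ($G{\left(n \right)} = 5 - \left(3 + n\right) = 2 - n$)
$u{\left(U,P \right)} = U + 2 P$ ($u{\left(U,P \right)} = \left(P + U\right) + P = U + 2 P$)
$z{\left(t \right)} = \frac{3 t}{4}$ ($z{\left(t \right)} = \frac{t}{-4} + t = t \left(- \frac{1}{4}\right) + t = - \frac{t}{4} + t = \frac{3 t}{4}$)
$z{\left(G{\left(-13 \right)} \right)} + u{\left(-181,E{\left(1 \right)} \right)} = \frac{3 \left(2 - -13\right)}{4} + \left(-181 + 2 \cdot \frac{1}{7}\right) = \frac{3 \left(2 + 13\right)}{4} + \left(-181 + \frac{2}{7}\right) = \frac{3}{4} \cdot 15 - \frac{1265}{7} = \frac{45}{4} - \frac{1265}{7} = - \frac{4745}{28}$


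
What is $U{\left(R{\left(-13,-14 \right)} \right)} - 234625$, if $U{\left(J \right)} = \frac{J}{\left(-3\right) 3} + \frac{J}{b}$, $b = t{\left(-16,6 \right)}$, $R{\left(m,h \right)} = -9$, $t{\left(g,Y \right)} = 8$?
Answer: $- \frac{1877001}{8} \approx -2.3463 \cdot 10^{5}$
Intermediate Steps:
$b = 8$
$U{\left(J \right)} = \frac{J}{72}$ ($U{\left(J \right)} = \frac{J}{\left(-3\right) 3} + \frac{J}{8} = \frac{J}{-9} + J \frac{1}{8} = J \left(- \frac{1}{9}\right) + \frac{J}{8} = - \frac{J}{9} + \frac{J}{8} = \frac{J}{72}$)
$U{\left(R{\left(-13,-14 \right)} \right)} - 234625 = \frac{1}{72} \left(-9\right) - 234625 = - \frac{1}{8} - 234625 = - \frac{1877001}{8}$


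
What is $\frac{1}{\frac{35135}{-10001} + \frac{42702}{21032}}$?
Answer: $- \frac{9560956}{14177119} \approx -0.67439$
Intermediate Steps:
$\frac{1}{\frac{35135}{-10001} + \frac{42702}{21032}} = \frac{1}{35135 \left(- \frac{1}{10001}\right) + 42702 \cdot \frac{1}{21032}} = \frac{1}{- \frac{35135}{10001} + \frac{1941}{956}} = \frac{1}{- \frac{14177119}{9560956}} = - \frac{9560956}{14177119}$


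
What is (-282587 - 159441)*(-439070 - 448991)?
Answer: 392547827708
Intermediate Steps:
(-282587 - 159441)*(-439070 - 448991) = -442028*(-888061) = 392547827708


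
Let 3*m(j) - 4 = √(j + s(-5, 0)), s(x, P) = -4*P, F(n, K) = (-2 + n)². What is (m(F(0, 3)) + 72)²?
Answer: 5476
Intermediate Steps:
m(j) = 4/3 + √j/3 (m(j) = 4/3 + √(j - 4*0)/3 = 4/3 + √(j + 0)/3 = 4/3 + √j/3)
(m(F(0, 3)) + 72)² = ((4/3 + √((-2 + 0)²)/3) + 72)² = ((4/3 + √((-2)²)/3) + 72)² = ((4/3 + √4/3) + 72)² = ((4/3 + (⅓)*2) + 72)² = ((4/3 + ⅔) + 72)² = (2 + 72)² = 74² = 5476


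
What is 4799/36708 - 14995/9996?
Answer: -2990867/2184126 ≈ -1.3694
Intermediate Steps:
4799/36708 - 14995/9996 = -2990867/2184126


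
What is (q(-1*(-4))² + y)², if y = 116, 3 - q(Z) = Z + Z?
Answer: 19881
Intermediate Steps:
q(Z) = 3 - 2*Z (q(Z) = 3 - (Z + Z) = 3 - 2*Z)
(q(-1*(-4))² + y)² = ((3 - (-2)*(-4))² + 116)² = ((3 - 2*4)² + 116)² = ((3 - 8)² + 116)² = ((-5)² + 116)² = (25 + 116)² = 141² = 19881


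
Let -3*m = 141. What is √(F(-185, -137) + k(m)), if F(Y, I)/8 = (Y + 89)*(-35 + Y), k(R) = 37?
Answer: √168997 ≈ 411.09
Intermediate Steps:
m = -47 (m = -⅓*141 = -47)
F(Y, I) = 8*(-35 + Y)*(89 + Y) (F(Y, I) = 8*((Y + 89)*(-35 + Y)) = 8*((89 + Y)*(-35 + Y)) = 8*((-35 + Y)*(89 + Y)) = 8*(-35 + Y)*(89 + Y))
√(F(-185, -137) + k(m)) = √((-24920 + 8*(-185)² + 432*(-185)) + 37) = √((-24920 + 8*34225 - 79920) + 37) = √((-24920 + 273800 - 79920) + 37) = √(168960 + 37) = √168997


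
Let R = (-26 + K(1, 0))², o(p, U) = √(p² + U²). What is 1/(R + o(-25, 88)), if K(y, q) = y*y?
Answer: 625/382256 - √8369/382256 ≈ 0.0013957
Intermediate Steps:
K(y, q) = y²
o(p, U) = √(U² + p²)
R = 625 (R = (-26 + 1²)² = (-26 + 1)² = (-25)² = 625)
1/(R + o(-25, 88)) = 1/(625 + √(88² + (-25)²)) = 1/(625 + √(7744 + 625)) = 1/(625 + √8369)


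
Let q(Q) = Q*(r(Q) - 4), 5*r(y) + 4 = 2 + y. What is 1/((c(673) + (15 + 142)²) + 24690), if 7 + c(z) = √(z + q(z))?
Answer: 61665/3041947408 - √137965/3041947408 ≈ 2.0149e-5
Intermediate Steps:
r(y) = -⅖ + y/5 (r(y) = -⅘ + (2 + y)/5 = -⅘ + (⅖ + y/5) = -⅖ + y/5)
q(Q) = Q*(-22/5 + Q/5) (q(Q) = Q*((-⅖ + Q/5) - 4) = Q*(-22/5 + Q/5))
c(z) = -7 + √(z + z*(-22 + z)/5)
1/((c(673) + (15 + 142)²) + 24690) = 1/(((-7 + √5*√(673*(-17 + 673))/5) + (15 + 142)²) + 24690) = 1/(((-7 + √5*√(673*656)/5) + 157²) + 24690) = 1/(((-7 + √5*√441488/5) + 24649) + 24690) = 1/(((-7 + √5*(4*√27593)/5) + 24649) + 24690) = 1/(((-7 + 4*√137965/5) + 24649) + 24690) = 1/((24642 + 4*√137965/5) + 24690) = 1/(49332 + 4*√137965/5)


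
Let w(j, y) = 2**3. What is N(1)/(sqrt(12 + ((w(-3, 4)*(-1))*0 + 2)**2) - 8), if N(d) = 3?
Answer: -3/4 ≈ -0.75000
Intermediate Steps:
w(j, y) = 8
N(1)/(sqrt(12 + ((w(-3, 4)*(-1))*0 + 2)**2) - 8) = 3/(sqrt(12 + ((8*(-1))*0 + 2)**2) - 8) = 3/(sqrt(12 + (-8*0 + 2)**2) - 8) = 3/(sqrt(12 + (0 + 2)**2) - 8) = 3/(sqrt(12 + 2**2) - 8) = 3/(sqrt(12 + 4) - 8) = 3/(sqrt(16) - 8) = 3/(4 - 8) = 3/(-4) = -1/4*3 = -3/4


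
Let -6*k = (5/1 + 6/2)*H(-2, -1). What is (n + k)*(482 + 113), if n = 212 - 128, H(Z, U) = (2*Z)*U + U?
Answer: 47600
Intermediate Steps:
H(Z, U) = U + 2*U*Z (H(Z, U) = 2*U*Z + U = U + 2*U*Z)
n = 84
k = -4 (k = -(5/1 + 6/2)*(-(1 + 2*(-2)))/6 = -(5*1 + 6*(½))*(-(1 - 4))/6 = -(5 + 3)*(-1*(-3))/6 = -4*3/3 = -⅙*24 = -4)
(n + k)*(482 + 113) = (84 - 4)*(482 + 113) = 80*595 = 47600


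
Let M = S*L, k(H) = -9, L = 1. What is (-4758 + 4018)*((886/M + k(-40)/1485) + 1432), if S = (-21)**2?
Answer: -5147697964/4851 ≈ -1.0612e+6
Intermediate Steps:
S = 441
M = 441 (M = 441*1 = 441)
(-4758 + 4018)*((886/M + k(-40)/1485) + 1432) = (-4758 + 4018)*((886/441 - 9/1485) + 1432) = -740*((886*(1/441) - 9*1/1485) + 1432) = -740*((886/441 - 1/165) + 1432) = -740*(48583/24255 + 1432) = -740*34781743/24255 = -5147697964/4851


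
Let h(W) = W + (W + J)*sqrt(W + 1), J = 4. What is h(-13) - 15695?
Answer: -15708 - 18*I*sqrt(3) ≈ -15708.0 - 31.177*I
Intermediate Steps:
h(W) = W + sqrt(1 + W)*(4 + W) (h(W) = W + (W + 4)*sqrt(W + 1) = W + (4 + W)*sqrt(1 + W) = W + sqrt(1 + W)*(4 + W))
h(-13) - 15695 = (-13 + 4*sqrt(1 - 13) - 13*sqrt(1 - 13)) - 15695 = (-13 + 4*sqrt(-12) - 26*I*sqrt(3)) - 15695 = (-13 + 4*(2*I*sqrt(3)) - 26*I*sqrt(3)) - 15695 = (-13 + 8*I*sqrt(3) - 26*I*sqrt(3)) - 15695 = (-13 - 18*I*sqrt(3)) - 15695 = -15708 - 18*I*sqrt(3)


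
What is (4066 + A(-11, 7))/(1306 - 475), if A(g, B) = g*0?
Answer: 4066/831 ≈ 4.8929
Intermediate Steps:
A(g, B) = 0
(4066 + A(-11, 7))/(1306 - 475) = (4066 + 0)/(1306 - 475) = 4066/831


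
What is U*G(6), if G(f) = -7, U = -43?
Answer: 301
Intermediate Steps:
U*G(6) = -43*(-7) = 301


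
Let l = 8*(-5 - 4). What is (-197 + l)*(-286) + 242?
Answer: 77176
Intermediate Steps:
l = -72 (l = 8*(-9) = -72)
(-197 + l)*(-286) + 242 = (-197 - 72)*(-286) + 242 = -269*(-286) + 242 = 76934 + 242 = 77176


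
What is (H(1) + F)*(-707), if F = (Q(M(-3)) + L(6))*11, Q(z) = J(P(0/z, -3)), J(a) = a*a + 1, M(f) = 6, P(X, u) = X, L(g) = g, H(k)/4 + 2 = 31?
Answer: -136451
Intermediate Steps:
H(k) = 116 (H(k) = -8 + 4*31 = -8 + 124 = 116)
J(a) = 1 + a**2 (J(a) = a**2 + 1 = 1 + a**2)
Q(z) = 1 (Q(z) = 1 + (0/z)**2 = 1 + 0**2 = 1 + 0 = 1)
F = 77 (F = (1 + 6)*11 = 7*11 = 77)
(H(1) + F)*(-707) = (116 + 77)*(-707) = 193*(-707) = -136451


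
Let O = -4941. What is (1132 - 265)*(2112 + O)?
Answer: -2452743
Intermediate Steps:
(1132 - 265)*(2112 + O) = (1132 - 265)*(2112 - 4941) = 867*(-2829) = -2452743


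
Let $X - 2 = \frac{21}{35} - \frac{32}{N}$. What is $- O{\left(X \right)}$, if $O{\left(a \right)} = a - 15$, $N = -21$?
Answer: $\frac{1142}{105} \approx 10.876$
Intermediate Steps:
$X = \frac{433}{105}$ ($X = 2 + \left(\frac{21}{35} - \frac{32}{-21}\right) = 2 + \left(21 \cdot \frac{1}{35} - - \frac{32}{21}\right) = 2 + \left(\frac{3}{5} + \frac{32}{21}\right) = 2 + \frac{223}{105} = \frac{433}{105} \approx 4.1238$)
$O{\left(a \right)} = -15 + a$ ($O{\left(a \right)} = a - 15 = -15 + a$)
$- O{\left(X \right)} = - (-15 + \frac{433}{105}) = \left(-1\right) \left(- \frac{1142}{105}\right) = \frac{1142}{105}$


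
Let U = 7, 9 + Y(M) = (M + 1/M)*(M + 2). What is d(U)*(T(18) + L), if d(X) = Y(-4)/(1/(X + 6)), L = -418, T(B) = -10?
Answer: 2782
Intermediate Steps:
Y(M) = -9 + (2 + M)*(M + 1/M) (Y(M) = -9 + (M + 1/M)*(M + 2) = -9 + (M + 1/M)*(2 + M) = -9 + (2 + M)*(M + 1/M))
d(X) = -3 - X/2 (d(X) = (-8 + (-4)² + 2*(-4) + 2/(-4))/(1/(X + 6)) = (-8 + 16 - 8 + 2*(-¼))/(1/(6 + X)) = (-8 + 16 - 8 - ½)*(6 + X) = -(6 + X)/2 = -3 - X/2)
d(U)*(T(18) + L) = (-3 - ½*7)*(-10 - 418) = (-3 - 7/2)*(-428) = -13/2*(-428) = 2782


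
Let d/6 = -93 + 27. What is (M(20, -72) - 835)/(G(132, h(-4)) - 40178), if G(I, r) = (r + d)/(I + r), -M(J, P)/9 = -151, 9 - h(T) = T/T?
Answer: -18340/1406327 ≈ -0.013041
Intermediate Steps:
h(T) = 8 (h(T) = 9 - T/T = 9 - 1*1 = 9 - 1 = 8)
d = -396 (d = 6*(-93 + 27) = 6*(-66) = -396)
M(J, P) = 1359 (M(J, P) = -9*(-151) = 1359)
G(I, r) = (-396 + r)/(I + r) (G(I, r) = (r - 396)/(I + r) = (-396 + r)/(I + r))
(M(20, -72) - 835)/(G(132, h(-4)) - 40178) = (1359 - 835)/((-396 + 8)/(132 + 8) - 40178) = 524/(-388/140 - 40178) = 524/((1/140)*(-388) - 40178) = 524/(-97/35 - 40178) = 524/(-1406327/35) = 524*(-35/1406327) = -18340/1406327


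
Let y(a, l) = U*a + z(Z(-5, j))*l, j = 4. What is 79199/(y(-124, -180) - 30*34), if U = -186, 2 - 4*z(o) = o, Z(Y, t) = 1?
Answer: 79199/21999 ≈ 3.6001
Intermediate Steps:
z(o) = 1/2 - o/4
y(a, l) = -186*a + l/4 (y(a, l) = -186*a + (1/2 - 1/4*1)*l = -186*a + (1/2 - 1/4)*l = -186*a + l/4)
79199/(y(-124, -180) - 30*34) = 79199/((-186*(-124) + (1/4)*(-180)) - 30*34) = 79199/((23064 - 45) - 1020) = 79199/(23019 - 1020) = 79199/21999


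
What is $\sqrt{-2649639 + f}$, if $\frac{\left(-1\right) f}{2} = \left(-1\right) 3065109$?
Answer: $3 \sqrt{386731} \approx 1865.6$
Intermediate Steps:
$f = 6130218$ ($f = - 2 \left(\left(-1\right) 3065109\right) = \left(-2\right) \left(-3065109\right) = 6130218$)
$\sqrt{-2649639 + f} = \sqrt{-2649639 + 6130218} = \sqrt{3480579} = 3 \sqrt{386731}$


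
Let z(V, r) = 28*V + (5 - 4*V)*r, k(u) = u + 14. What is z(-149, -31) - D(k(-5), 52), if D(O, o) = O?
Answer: -22812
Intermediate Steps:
k(u) = 14 + u
z(V, r) = 28*V + r*(5 - 4*V)
z(-149, -31) - D(k(-5), 52) = (5*(-31) + 28*(-149) - 4*(-149)*(-31)) - (14 - 5) = (-155 - 4172 - 18476) - 1*9 = -22803 - 9 = -22812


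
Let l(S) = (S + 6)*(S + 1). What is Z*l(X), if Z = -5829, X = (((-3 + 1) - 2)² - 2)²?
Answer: -231959226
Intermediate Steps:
X = 196 (X = ((-2 - 2)² - 2)² = ((-4)² - 2)² = (16 - 2)² = 14² = 196)
l(S) = (1 + S)*(6 + S) (l(S) = (6 + S)*(1 + S) = (1 + S)*(6 + S))
Z*l(X) = -5829*(6 + 196² + 7*196) = -5829*(6 + 38416 + 1372) = -5829*39794 = -231959226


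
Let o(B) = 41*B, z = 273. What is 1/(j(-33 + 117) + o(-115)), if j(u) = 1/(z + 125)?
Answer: -398/1876569 ≈ -0.00021209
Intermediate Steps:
j(u) = 1/398 (j(u) = 1/(273 + 125) = 1/398)
1/(j(-33 + 117) + o(-115)) = 1/(1/398 + 41*(-115)) = 1/(1/398 - 4715) = 1/(-1876569/398) = -398/1876569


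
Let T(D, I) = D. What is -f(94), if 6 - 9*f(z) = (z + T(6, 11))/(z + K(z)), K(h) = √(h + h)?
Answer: -113/207 - 25*√47/9729 ≈ -0.56351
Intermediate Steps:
K(h) = √2*√h (K(h) = √(2*h) = √2*√h)
f(z) = ⅔ - (6 + z)/(9*(z + √2*√z)) (f(z) = ⅔ - (z + 6)/(9*(z + √2*√z)) = ⅔ - (6 + z)/(9*(z + √2*√z)))
-f(94) = -(-6 + 5*94 + 6*√2*√94)/(9*(94 + √2*√94)) = -(-6 + 470 + 12*√47)/(9*(94 + 2*√47)) = -(464 + 12*√47)/(9*(94 + 2*√47))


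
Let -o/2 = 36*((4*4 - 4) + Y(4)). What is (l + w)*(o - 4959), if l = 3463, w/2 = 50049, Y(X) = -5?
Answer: -565753743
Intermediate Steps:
w = 100098 (w = 2*50049 = 100098)
o = -504 (o = -72*((4*4 - 4) - 5) = -72*((16 - 4) - 5) = -72*(12 - 5) = -72*7 = -2*252 = -504)
(l + w)*(o - 4959) = (3463 + 100098)*(-504 - 4959) = 103561*(-5463) = -565753743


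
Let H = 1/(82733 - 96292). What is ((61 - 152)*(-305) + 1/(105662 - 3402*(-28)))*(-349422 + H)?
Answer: -26420314568343594809/2724247162 ≈ -9.6982e+9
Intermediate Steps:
H = -1/13559 (H = 1/(-13559) = -1/13559 ≈ -7.3752e-5)
((61 - 152)*(-305) + 1/(105662 - 3402*(-28)))*(-349422 + H) = ((61 - 152)*(-305) + 1/(105662 - 3402*(-28)))*(-349422 - 1/13559) = (-91*(-305) + 1/(105662 + 95256))*(-4737812899/13559) = (27755 + 1/200918)*(-4737812899/13559) = (5576479091/200918)*(-4737812899/13559) = -26420314568343594809/2724247162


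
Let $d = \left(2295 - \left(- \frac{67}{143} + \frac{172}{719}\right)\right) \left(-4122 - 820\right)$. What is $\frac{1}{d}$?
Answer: $- \frac{102817}{1166255621664} \approx -8.816 \cdot 10^{-8}$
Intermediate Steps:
$d = - \frac{1166255621664}{102817}$ ($d = \left(2295 - - \frac{23577}{102817}\right) \left(-4942\right) = \left(2295 + \left(- \frac{172}{719} + \frac{67}{143}\right)\right) \left(-4942\right) = \left(2295 + \frac{23577}{102817}\right) \left(-4942\right) = \frac{235988592}{102817} \left(-4942\right) = - \frac{1166255621664}{102817} \approx -1.1343 \cdot 10^{7}$)
$\frac{1}{d} = \frac{1}{- \frac{1166255621664}{102817}} = - \frac{102817}{1166255621664}$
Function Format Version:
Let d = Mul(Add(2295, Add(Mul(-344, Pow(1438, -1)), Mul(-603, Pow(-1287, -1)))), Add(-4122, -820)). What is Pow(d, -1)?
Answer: Rational(-102817, 1166255621664) ≈ -8.8160e-8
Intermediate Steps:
d = Rational(-1166255621664, 102817) (d = Mul(Add(2295, Add(Mul(-344, Rational(1, 1438)), Mul(-603, Rational(-1, 1287)))), -4942) = Mul(Add(2295, Add(Rational(-172, 719), Rational(67, 143))), -4942) = Mul(Add(2295, Rational(23577, 102817)), -4942) = Mul(Rational(235988592, 102817), -4942) = Rational(-1166255621664, 102817) ≈ -1.1343e+7)
Pow(d, -1) = Pow(Rational(-1166255621664, 102817), -1) = Rational(-102817, 1166255621664)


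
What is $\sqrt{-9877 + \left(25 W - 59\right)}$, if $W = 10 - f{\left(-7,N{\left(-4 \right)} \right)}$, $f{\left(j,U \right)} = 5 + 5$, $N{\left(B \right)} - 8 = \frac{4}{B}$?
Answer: $12 i \sqrt{69} \approx 99.679 i$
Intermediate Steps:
$N{\left(B \right)} = 8 + \frac{4}{B}$
$f{\left(j,U \right)} = 10$
$W = 0$ ($W = 10 - 10 = 0$)
$\sqrt{-9877 + \left(25 W - 59\right)} = \sqrt{-9877 + \left(25 \cdot 0 - 59\right)} = \sqrt{-9877 + \left(0 - 59\right)} = \sqrt{-9877 - 59} = \sqrt{-9936} = 12 i \sqrt{69}$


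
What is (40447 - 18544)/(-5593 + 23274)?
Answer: 21903/17681 ≈ 1.2388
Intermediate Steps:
(40447 - 18544)/(-5593 + 23274) = 21903/17681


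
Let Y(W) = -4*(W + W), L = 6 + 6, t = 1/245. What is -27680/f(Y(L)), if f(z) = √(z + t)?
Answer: 193760*I*√117595/23519 ≈ 2825.1*I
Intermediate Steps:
t = 1/245 ≈ 0.0040816
L = 12
Y(W) = -8*W
f(z) = √(1/245 + z) (f(z) = √(z + 1/245) = √(1/245 + z))
-27680/f(Y(L)) = -27680*35/√(5 + 1225*(-8*12)) = -27680*35/√(5 + 1225*(-96)) = -27680*35/√(5 - 117600) = -27680*(-7*I*√117595/23519) = -(-193760)*I*√117595/23519 = 193760*I*√117595/23519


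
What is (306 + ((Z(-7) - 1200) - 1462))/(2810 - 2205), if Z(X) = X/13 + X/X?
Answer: -30622/7865 ≈ -3.8935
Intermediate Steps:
Z(X) = 1 + X/13 (Z(X) = X*(1/13) + 1 = X/13 + 1 = 1 + X/13)
(306 + ((Z(-7) - 1200) - 1462))/(2810 - 2205) = (306 + (((1 + (1/13)*(-7)) - 1200) - 1462))/(2810 - 2205) = (306 + (((1 - 7/13) - 1200) - 1462))/605 = (306 + ((6/13 - 1200) - 1462))*(1/605) = (306 + (-15594/13 - 1462))*(1/605) = (306 - 34600/13)*(1/605) = -30622/13*1/605 = -30622/7865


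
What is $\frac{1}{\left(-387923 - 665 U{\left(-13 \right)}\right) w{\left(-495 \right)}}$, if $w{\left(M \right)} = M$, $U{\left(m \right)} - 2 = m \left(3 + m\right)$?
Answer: $\frac{1}{235472985} \approx 4.2468 \cdot 10^{-9}$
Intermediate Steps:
$U{\left(m \right)} = 2 + m \left(3 + m\right)$
$\frac{1}{\left(-387923 - 665 U{\left(-13 \right)}\right) w{\left(-495 \right)}} = \frac{1}{\left(-387923 - 665 \left(2 + \left(-13\right)^{2} + 3 \left(-13\right)\right)\right) \left(-495\right)} = \frac{1}{-387923 - 665 \left(2 + 169 - 39\right)} \left(- \frac{1}{495}\right) = \frac{1}{-387923 - 87780} \left(- \frac{1}{495}\right) = \frac{1}{-475703} \left(- \frac{1}{495}\right) = \left(- \frac{1}{475703}\right) \left(- \frac{1}{495}\right) = \frac{1}{235472985}$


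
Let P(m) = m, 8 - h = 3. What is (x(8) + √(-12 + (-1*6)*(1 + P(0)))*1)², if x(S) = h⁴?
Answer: 390607 + 3750*I*√2 ≈ 3.9061e+5 + 5303.3*I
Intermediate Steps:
h = 5 (h = 8 - 1*3 = 8 - 3 = 5)
x(S) = 625 (x(S) = 5⁴ = 625)
(x(8) + √(-12 + (-1*6)*(1 + P(0)))*1)² = (625 + √(-12 + (-1*6)*(1 + 0))*1)² = (625 + √(-12 - 6*1)*1)² = (625 + √(-12 - 6)*1)² = (625 + √(-18)*1)² = (625 + (3*I*√2)*1)² = (625 + 3*I*√2)²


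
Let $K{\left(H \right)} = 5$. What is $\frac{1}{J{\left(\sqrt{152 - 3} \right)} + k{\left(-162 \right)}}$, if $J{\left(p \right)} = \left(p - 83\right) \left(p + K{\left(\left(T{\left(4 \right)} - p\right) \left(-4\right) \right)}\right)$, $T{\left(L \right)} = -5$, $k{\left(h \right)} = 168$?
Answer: $\frac{49}{448456} - \frac{39 \sqrt{149}}{448456} \approx -0.00095228$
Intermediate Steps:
$J{\left(p \right)} = \left(-83 + p\right) \left(5 + p\right)$ ($J{\left(p \right)} = \left(p - 83\right) \left(p + 5\right) = \left(-83 + p\right) \left(5 + p\right)$)
$\frac{1}{J{\left(\sqrt{152 - 3} \right)} + k{\left(-162 \right)}} = \frac{1}{\left(-415 + \left(\sqrt{152 - 3}\right)^{2} - 78 \sqrt{152 - 3}\right) + 168} = \frac{1}{\left(-415 + \left(\sqrt{149}\right)^{2} - 78 \sqrt{149}\right) + 168} = \frac{1}{\left(-415 + 149 - 78 \sqrt{149}\right) + 168} = \frac{1}{\left(-266 - 78 \sqrt{149}\right) + 168} = \frac{1}{-98 - 78 \sqrt{149}}$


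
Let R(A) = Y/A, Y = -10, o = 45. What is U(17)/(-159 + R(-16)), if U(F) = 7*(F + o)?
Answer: -496/181 ≈ -2.7403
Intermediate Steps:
U(F) = 315 + 7*F (U(F) = 7*(F + 45) = 7*(45 + F) = 315 + 7*F)
R(A) = -10/A
U(17)/(-159 + R(-16)) = (315 + 7*17)/(-159 - 10/(-16)) = (315 + 119)/(-159 - 10*(-1/16)) = 434/(-159 + 5/8) = 434/(-1267/8) = 434*(-8/1267) = -496/181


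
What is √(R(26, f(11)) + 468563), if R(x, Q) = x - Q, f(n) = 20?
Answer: √468569 ≈ 684.52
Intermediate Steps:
√(R(26, f(11)) + 468563) = √((26 - 1*20) + 468563) = √((26 - 20) + 468563) = √(6 + 468563) = √468569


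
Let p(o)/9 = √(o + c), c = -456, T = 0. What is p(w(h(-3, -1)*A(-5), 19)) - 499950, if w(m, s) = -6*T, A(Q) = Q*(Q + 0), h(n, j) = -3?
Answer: -499950 + 18*I*√114 ≈ -4.9995e+5 + 192.19*I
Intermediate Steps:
A(Q) = Q² (A(Q) = Q*Q = Q²)
w(m, s) = 0 (w(m, s) = -6*0 = 0)
p(o) = 9*√(-456 + o) (p(o) = 9*√(o - 456) = 9*√(-456 + o))
p(w(h(-3, -1)*A(-5), 19)) - 499950 = 9*√(-456 + 0) - 499950 = 9*√(-456) - 499950 = 9*(2*I*√114) - 499950 = 18*I*√114 - 499950 = -499950 + 18*I*√114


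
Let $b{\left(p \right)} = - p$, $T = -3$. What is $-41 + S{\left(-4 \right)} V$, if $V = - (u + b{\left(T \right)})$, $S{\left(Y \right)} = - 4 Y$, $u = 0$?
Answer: $-89$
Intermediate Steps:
$V = -3$ ($V = - (0 - -3) = - (0 + 3) = \left(-1\right) 3 = -3$)
$-41 + S{\left(-4 \right)} V = -41 + \left(-4\right) \left(-4\right) \left(-3\right) = -41 + 16 \left(-3\right) = -41 - 48 = -89$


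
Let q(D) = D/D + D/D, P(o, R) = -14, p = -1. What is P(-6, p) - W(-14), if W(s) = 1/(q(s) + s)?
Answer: -167/12 ≈ -13.917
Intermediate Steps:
q(D) = 2 (q(D) = 1 + 1 = 2)
W(s) = 1/(2 + s)
P(-6, p) - W(-14) = -14 - 1/(2 - 14) = -14 - 1/(-12) = -14 - 1*(-1/12) = -14 + 1/12 = -167/12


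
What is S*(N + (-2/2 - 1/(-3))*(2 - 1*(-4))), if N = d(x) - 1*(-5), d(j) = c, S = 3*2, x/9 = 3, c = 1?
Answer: 12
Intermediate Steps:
x = 27 (x = 9*3 = 27)
S = 6
d(j) = 1
N = 6 (N = 1 - 1*(-5) = 1 + 5 = 6)
S*(N + (-2/2 - 1/(-3))*(2 - 1*(-4))) = 6*(6 + (-2/2 - 1/(-3))*(2 - 1*(-4))) = 6*(6 + (-2*½ - 1*(-⅓))*(2 + 4)) = 6*(6 + (-1 + ⅓)*6) = 6*(6 - ⅔*6) = 6*(6 - 4) = 6*2 = 12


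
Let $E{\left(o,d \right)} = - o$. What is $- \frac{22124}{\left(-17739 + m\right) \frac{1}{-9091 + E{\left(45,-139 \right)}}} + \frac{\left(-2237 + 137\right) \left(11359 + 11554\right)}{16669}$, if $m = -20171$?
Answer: $- \frac{2596673100508}{315960895} \approx -8218.3$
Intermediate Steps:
$- \frac{22124}{\left(-17739 + m\right) \frac{1}{-9091 + E{\left(45,-139 \right)}}} + \frac{\left(-2237 + 137\right) \left(11359 + 11554\right)}{16669} = - \frac{22124}{\left(-17739 - 20171\right) \frac{1}{-9091 - 45}} + \frac{\left(-2237 + 137\right) \left(11359 + 11554\right)}{16669} = - \frac{22124}{\left(-37910\right) \frac{1}{-9091 - 45}} + \left(-2100\right) 22913 \cdot \frac{1}{16669} = - \frac{22124}{\left(-37910\right) \frac{1}{-9136}} - \frac{48117300}{16669} = - \frac{22124}{\left(-37910\right) \left(- \frac{1}{9136}\right)} - \frac{48117300}{16669} = - \frac{22124}{\frac{18955}{4568}} - \frac{48117300}{16669} = \left(-22124\right) \frac{4568}{18955} - \frac{48117300}{16669} = - \frac{101062432}{18955} - \frac{48117300}{16669} = - \frac{2596673100508}{315960895}$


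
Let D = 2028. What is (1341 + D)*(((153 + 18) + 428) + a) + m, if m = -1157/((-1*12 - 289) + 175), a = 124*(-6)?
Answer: -61550473/126 ≈ -4.8850e+5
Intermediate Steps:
a = -744
m = 1157/126 (m = -1157/((-12 - 289) + 175) = -1157/(-301 + 175) = -1157/(-126) = -1157*(-1/126) = 1157/126 ≈ 9.1825)
(1341 + D)*(((153 + 18) + 428) + a) + m = (1341 + 2028)*(((153 + 18) + 428) - 744) + 1157/126 = 3369*((171 + 428) - 744) + 1157/126 = 3369*(599 - 744) + 1157/126 = 3369*(-145) + 1157/126 = -488505 + 1157/126 = -61550473/126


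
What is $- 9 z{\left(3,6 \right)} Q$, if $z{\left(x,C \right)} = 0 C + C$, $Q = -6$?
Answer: $324$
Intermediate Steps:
$z{\left(x,C \right)} = C$ ($z{\left(x,C \right)} = 0 + C = C$)
$- 9 z{\left(3,6 \right)} Q = \left(-9\right) 6 \left(-6\right) = \left(-54\right) \left(-6\right) = 324$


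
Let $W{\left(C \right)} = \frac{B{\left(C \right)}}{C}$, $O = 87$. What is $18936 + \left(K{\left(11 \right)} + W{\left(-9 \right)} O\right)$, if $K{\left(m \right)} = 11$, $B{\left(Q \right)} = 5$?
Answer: $\frac{56696}{3} \approx 18899.0$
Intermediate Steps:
$W{\left(C \right)} = \frac{5}{C}$
$18936 + \left(K{\left(11 \right)} + W{\left(-9 \right)} O\right) = 18936 + \left(11 + \frac{5}{-9} \cdot 87\right) = 18936 + \left(11 + 5 \left(- \frac{1}{9}\right) 87\right) = 18936 + \left(11 - \frac{145}{3}\right) = 18936 - \frac{112}{3} = \frac{56696}{3}$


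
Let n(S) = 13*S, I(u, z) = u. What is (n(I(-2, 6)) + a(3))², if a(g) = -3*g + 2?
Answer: 1089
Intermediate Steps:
a(g) = 2 - 3*g
(n(I(-2, 6)) + a(3))² = (13*(-2) + (2 - 3*3))² = (-26 + (2 - 9))² = (-26 - 7)² = (-33)² = 1089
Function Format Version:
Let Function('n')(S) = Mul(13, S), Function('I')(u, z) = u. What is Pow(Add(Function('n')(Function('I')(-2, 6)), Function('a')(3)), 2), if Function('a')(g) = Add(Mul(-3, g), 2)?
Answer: 1089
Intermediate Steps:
Function('a')(g) = Add(2, Mul(-3, g))
Pow(Add(Function('n')(Function('I')(-2, 6)), Function('a')(3)), 2) = Pow(Add(Mul(13, -2), Add(2, Mul(-3, 3))), 2) = Pow(Add(-26, Add(2, -9)), 2) = Pow(Add(-26, -7), 2) = Pow(-33, 2) = 1089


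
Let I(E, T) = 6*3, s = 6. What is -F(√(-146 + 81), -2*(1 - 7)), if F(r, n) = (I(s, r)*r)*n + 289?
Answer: -289 - 216*I*√65 ≈ -289.0 - 1741.4*I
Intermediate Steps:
I(E, T) = 18
F(r, n) = 289 + 18*n*r (F(r, n) = (18*r)*n + 289 = 18*n*r + 289 = 289 + 18*n*r)
-F(√(-146 + 81), -2*(1 - 7)) = -(289 + 18*(-2*(1 - 7))*√(-146 + 81)) = -(289 + 18*(-2*(-6))*√(-65)) = -(289 + 18*12*(I*√65)) = -(289 + 216*I*√65) = -289 - 216*I*√65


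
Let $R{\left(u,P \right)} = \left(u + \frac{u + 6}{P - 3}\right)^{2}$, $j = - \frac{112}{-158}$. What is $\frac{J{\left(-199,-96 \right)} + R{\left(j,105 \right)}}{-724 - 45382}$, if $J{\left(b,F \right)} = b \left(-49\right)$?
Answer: $- \frac{79148086616}{374215683573} \approx -0.2115$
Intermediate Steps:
$j = \frac{56}{79}$ ($j = \left(-112\right) \left(- \frac{1}{158}\right) = \frac{56}{79} \approx 0.70886$)
$J{\left(b,F \right)} = - 49 b$
$R{\left(u,P \right)} = \left(u + \frac{6 + u}{-3 + P}\right)^{2}$
$\frac{J{\left(-199,-96 \right)} + R{\left(j,105 \right)}}{-724 - 45382} = \frac{\left(-49\right) \left(-199\right) + \frac{\left(6 - \frac{112}{79} + 105 \cdot \frac{56}{79}\right)^{2}}{\left(-3 + 105\right)^{2}}}{-724 - 45382} = \frac{9751 + \frac{\left(6 - \frac{112}{79} + \frac{5880}{79}\right)^{2}}{10404}}{-46106} = \left(9751 + \frac{\left(\frac{6242}{79}\right)^{2}}{10404}\right) \left(- \frac{1}{46106}\right) = \left(9751 + \frac{1}{10404} \cdot \frac{38962564}{6241}\right) \left(- \frac{1}{46106}\right) = \left(9751 + \frac{9740641}{16232841}\right) \left(- \frac{1}{46106}\right) = \frac{158296173232}{16232841} \left(- \frac{1}{46106}\right) = - \frac{79148086616}{374215683573}$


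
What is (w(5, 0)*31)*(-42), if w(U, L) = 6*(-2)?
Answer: 15624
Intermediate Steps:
w(U, L) = -12
(w(5, 0)*31)*(-42) = -12*31*(-42) = -372*(-42) = 15624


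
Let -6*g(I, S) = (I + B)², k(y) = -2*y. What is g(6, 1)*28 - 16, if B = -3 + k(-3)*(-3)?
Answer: -1066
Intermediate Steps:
B = -21 (B = -3 - 2*(-3)*(-3) = -3 + 6*(-3) = -3 - 18 = -21)
g(I, S) = -(-21 + I)²/6 (g(I, S) = -(I - 21)²/6 = -(-21 + I)²/6)
g(6, 1)*28 - 16 = -(-21 + 6)²/6*28 - 16 = -⅙*(-15)²*28 - 16 = -⅙*225*28 - 16 = -75/2*28 - 16 = -1050 - 16 = -1066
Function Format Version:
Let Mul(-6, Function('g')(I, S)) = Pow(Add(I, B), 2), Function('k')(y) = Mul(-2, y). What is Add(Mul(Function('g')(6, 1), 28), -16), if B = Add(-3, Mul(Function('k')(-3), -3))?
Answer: -1066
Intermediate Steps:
B = -21 (B = Add(-3, Mul(Mul(-2, -3), -3)) = Add(-3, Mul(6, -3)) = Add(-3, -18) = -21)
Function('g')(I, S) = Mul(Rational(-1, 6), Pow(Add(-21, I), 2)) (Function('g')(I, S) = Mul(Rational(-1, 6), Pow(Add(I, -21), 2)) = Mul(Rational(-1, 6), Pow(Add(-21, I), 2)))
Add(Mul(Function('g')(6, 1), 28), -16) = Add(Mul(Mul(Rational(-1, 6), Pow(Add(-21, 6), 2)), 28), -16) = Add(Mul(Mul(Rational(-1, 6), Pow(-15, 2)), 28), -16) = Add(Mul(Mul(Rational(-1, 6), 225), 28), -16) = Add(Mul(Rational(-75, 2), 28), -16) = Add(-1050, -16) = -1066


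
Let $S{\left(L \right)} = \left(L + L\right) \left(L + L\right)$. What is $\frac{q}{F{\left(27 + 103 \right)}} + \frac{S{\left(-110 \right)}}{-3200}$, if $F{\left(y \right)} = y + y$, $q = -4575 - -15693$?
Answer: $\frac{14371}{520} \approx 27.637$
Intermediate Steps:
$S{\left(L \right)} = 4 L^{2}$ ($S{\left(L \right)} = 2 L 2 L = 4 L^{2}$)
$q = 11118$ ($q = -4575 + 15693 = 11118$)
$F{\left(y \right)} = 2 y$
$\frac{q}{F{\left(27 + 103 \right)}} + \frac{S{\left(-110 \right)}}{-3200} = \frac{11118}{2 \left(27 + 103\right)} + \frac{4 \left(-110\right)^{2}}{-3200} = \frac{11118}{2 \cdot 130} + 4 \cdot 12100 \left(- \frac{1}{3200}\right) = \frac{11118}{260} + 48400 \left(- \frac{1}{3200}\right) = 11118 \cdot \frac{1}{260} - \frac{121}{8} = \frac{5559}{130} - \frac{121}{8} = \frac{14371}{520}$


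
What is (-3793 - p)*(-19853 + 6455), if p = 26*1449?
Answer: 555574866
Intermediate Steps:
p = 37674
(-3793 - p)*(-19853 + 6455) = (-3793 - 1*37674)*(-19853 + 6455) = (-3793 - 37674)*(-13398) = -41467*(-13398) = 555574866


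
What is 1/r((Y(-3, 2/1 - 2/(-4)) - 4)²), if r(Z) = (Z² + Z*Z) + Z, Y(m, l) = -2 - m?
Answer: 1/171 ≈ 0.0058480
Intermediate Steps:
r(Z) = Z + 2*Z² (r(Z) = (Z² + Z²) + Z = 2*Z² + Z = Z + 2*Z²)
1/r((Y(-3, 2/1 - 2/(-4)) - 4)²) = 1/(((-2 - 1*(-3)) - 4)²*(1 + 2*((-2 - 1*(-3)) - 4)²)) = 1/(((-2 + 3) - 4)²*(1 + 2*((-2 + 3) - 4)²)) = 1/((1 - 4)²*(1 + 2*(1 - 4)²)) = 1/((-3)²*(1 + 2*(-3)²)) = 1/(9*(1 + 2*9)) = 1/(9*(1 + 18)) = 1/(9*19) = 1/171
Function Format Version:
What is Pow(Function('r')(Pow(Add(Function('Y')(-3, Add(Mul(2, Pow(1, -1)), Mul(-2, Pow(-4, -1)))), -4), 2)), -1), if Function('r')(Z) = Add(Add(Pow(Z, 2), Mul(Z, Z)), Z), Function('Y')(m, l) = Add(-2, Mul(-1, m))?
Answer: Rational(1, 171) ≈ 0.0058480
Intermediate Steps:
Function('r')(Z) = Add(Z, Mul(2, Pow(Z, 2))) (Function('r')(Z) = Add(Add(Pow(Z, 2), Pow(Z, 2)), Z) = Add(Mul(2, Pow(Z, 2)), Z) = Add(Z, Mul(2, Pow(Z, 2))))
Pow(Function('r')(Pow(Add(Function('Y')(-3, Add(Mul(2, Pow(1, -1)), Mul(-2, Pow(-4, -1)))), -4), 2)), -1) = Pow(Mul(Pow(Add(Add(-2, Mul(-1, -3)), -4), 2), Add(1, Mul(2, Pow(Add(Add(-2, Mul(-1, -3)), -4), 2)))), -1) = Pow(Mul(Pow(Add(Add(-2, 3), -4), 2), Add(1, Mul(2, Pow(Add(Add(-2, 3), -4), 2)))), -1) = Pow(Mul(Pow(Add(1, -4), 2), Add(1, Mul(2, Pow(Add(1, -4), 2)))), -1) = Pow(Mul(Pow(-3, 2), Add(1, Mul(2, Pow(-3, 2)))), -1) = Pow(Mul(9, Add(1, Mul(2, 9))), -1) = Pow(Mul(9, Add(1, 18)), -1) = Pow(Mul(9, 19), -1) = Pow(171, -1) = Rational(1, 171)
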